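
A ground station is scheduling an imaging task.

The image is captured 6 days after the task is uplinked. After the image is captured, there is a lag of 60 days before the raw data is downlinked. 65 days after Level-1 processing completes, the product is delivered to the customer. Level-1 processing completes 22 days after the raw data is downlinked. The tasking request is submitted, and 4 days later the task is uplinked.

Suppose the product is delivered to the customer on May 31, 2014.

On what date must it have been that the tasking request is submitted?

December 25, 2013

The product is delivered to the customer: May 31, 2014.
Level-1 processing completes: May 31, 2014 − 65 days = Mar 27, 2014.
The raw data is downlinked: Mar 27, 2014 − 22 days = Mar 5, 2014.
The image is captured: Mar 5, 2014 − 60 days = Jan 4, 2014.
The task is uplinked: Jan 4, 2014 − 6 days = Dec 29, 2013.
The tasking request is submitted: Dec 29, 2013 − 4 days = Dec 25, 2013.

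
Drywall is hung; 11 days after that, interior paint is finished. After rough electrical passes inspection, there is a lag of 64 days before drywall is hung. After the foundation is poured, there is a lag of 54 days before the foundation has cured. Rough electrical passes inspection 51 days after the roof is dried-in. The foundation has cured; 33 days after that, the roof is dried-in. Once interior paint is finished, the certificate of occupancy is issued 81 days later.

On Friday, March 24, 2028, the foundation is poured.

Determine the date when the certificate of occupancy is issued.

The foundation is poured: Mar 24, 2028.
The foundation has cured: Mar 24, 2028 + 54 days = May 17, 2028.
The roof is dried-in: May 17, 2028 + 33 days = Jun 19, 2028.
Rough electrical passes inspection: Jun 19, 2028 + 51 days = Aug 9, 2028.
Drywall is hung: Aug 9, 2028 + 64 days = Oct 12, 2028.
Interior paint is finished: Oct 12, 2028 + 11 days = Oct 23, 2028.
The certificate of occupancy is issued: Oct 23, 2028 + 81 days = Jan 12, 2029.

Friday, January 12, 2029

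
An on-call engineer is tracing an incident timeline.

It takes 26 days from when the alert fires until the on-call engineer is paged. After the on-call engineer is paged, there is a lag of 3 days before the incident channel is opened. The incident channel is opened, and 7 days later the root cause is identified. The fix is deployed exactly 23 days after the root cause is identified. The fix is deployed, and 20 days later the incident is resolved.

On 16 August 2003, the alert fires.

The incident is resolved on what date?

3 November 2003

The alert fires: Aug 16, 2003.
The on-call engineer is paged: Aug 16, 2003 + 26 days = Sep 11, 2003.
The incident channel is opened: Sep 11, 2003 + 3 days = Sep 14, 2003.
The root cause is identified: Sep 14, 2003 + 7 days = Sep 21, 2003.
The fix is deployed: Sep 21, 2003 + 23 days = Oct 14, 2003.
The incident is resolved: Oct 14, 2003 + 20 days = Nov 3, 2003.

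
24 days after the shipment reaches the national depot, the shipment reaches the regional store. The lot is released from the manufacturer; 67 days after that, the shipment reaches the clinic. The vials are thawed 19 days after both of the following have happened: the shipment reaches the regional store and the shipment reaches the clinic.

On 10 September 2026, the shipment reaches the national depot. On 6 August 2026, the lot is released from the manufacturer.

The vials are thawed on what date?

31 October 2026

The shipment reaches the national depot: Sep 10, 2026.
The shipment reaches the regional store: Sep 10, 2026 + 24 days = Oct 4, 2026.
The lot is released from the manufacturer: Aug 6, 2026.
The shipment reaches the clinic: Aug 6, 2026 + 67 days = Oct 12, 2026.
Both prerequisites met — the shipment reaches the regional store (Oct 4, 2026), the shipment reaches the clinic (Oct 12, 2026); the later is Oct 12, 2026.
The vials are thawed: Oct 12, 2026 + 19 days = Oct 31, 2026.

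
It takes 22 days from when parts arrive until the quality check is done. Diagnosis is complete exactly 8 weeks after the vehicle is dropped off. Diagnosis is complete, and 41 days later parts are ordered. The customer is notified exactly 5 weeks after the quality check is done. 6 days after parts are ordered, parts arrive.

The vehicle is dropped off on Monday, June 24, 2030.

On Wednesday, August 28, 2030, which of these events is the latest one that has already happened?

The vehicle is dropped off: Jun 24, 2030.
Diagnosis is complete: Jun 24, 2030 + 8 weeks = Aug 19, 2030.
Parts are ordered: Aug 19, 2030 + 41 days = Sep 29, 2030.
Parts arrive: Sep 29, 2030 + 6 days = Oct 5, 2030.
The quality check is done: Oct 5, 2030 + 22 days = Oct 27, 2030.
The customer is notified: Oct 27, 2030 + 5 weeks = Dec 1, 2030.
Aug 28, 2030 falls between when diagnosis is complete (Aug 19, 2030) and when parts are ordered (Sep 29, 2030).

Diagnosis is complete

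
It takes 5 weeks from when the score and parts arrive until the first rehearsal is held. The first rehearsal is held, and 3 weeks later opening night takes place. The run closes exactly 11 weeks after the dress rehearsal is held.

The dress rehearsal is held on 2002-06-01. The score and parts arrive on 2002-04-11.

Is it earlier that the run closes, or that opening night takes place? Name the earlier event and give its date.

The dress rehearsal is held: Jun 1, 2002.
The run closes: Jun 1, 2002 + 11 weeks = Aug 17, 2002.
The score and parts arrive: Apr 11, 2002.
The first rehearsal is held: Apr 11, 2002 + 5 weeks = May 16, 2002.
Opening night takes place: May 16, 2002 + 3 weeks = Jun 6, 2002.
Comparing: the run closes on Aug 17, 2002 vs opening night takes place on Jun 6, 2002. Earlier: opening night takes place.

Opening night takes place — 2002-06-06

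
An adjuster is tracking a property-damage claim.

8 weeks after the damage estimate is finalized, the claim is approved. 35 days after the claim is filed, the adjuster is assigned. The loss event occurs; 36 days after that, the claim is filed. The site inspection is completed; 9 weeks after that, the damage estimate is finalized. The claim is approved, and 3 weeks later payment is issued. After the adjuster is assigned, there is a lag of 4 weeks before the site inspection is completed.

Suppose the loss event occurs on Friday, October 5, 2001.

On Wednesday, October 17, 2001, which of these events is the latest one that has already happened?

The loss event occurs: Oct 5, 2001.
The claim is filed: Oct 5, 2001 + 36 days = Nov 10, 2001.
The adjuster is assigned: Nov 10, 2001 + 35 days = Dec 15, 2001.
The site inspection is completed: Dec 15, 2001 + 4 weeks = Jan 12, 2002.
The damage estimate is finalized: Jan 12, 2002 + 9 weeks = Mar 16, 2002.
The claim is approved: Mar 16, 2002 + 8 weeks = May 11, 2002.
Payment is issued: May 11, 2002 + 3 weeks = Jun 1, 2002.
Oct 17, 2001 falls between when the loss event occurs (Oct 5, 2001) and when the claim is filed (Nov 10, 2001).

The loss event occurs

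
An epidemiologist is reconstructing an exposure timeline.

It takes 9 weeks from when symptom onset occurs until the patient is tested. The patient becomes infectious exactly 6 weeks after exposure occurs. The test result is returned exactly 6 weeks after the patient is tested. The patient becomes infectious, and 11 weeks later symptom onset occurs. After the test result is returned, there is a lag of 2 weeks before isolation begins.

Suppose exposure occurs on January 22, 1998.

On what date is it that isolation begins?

Exposure occurs: Jan 22, 1998.
The patient becomes infectious: Jan 22, 1998 + 6 weeks = Mar 5, 1998.
Symptom onset occurs: Mar 5, 1998 + 11 weeks = May 21, 1998.
The patient is tested: May 21, 1998 + 9 weeks = Jul 23, 1998.
The test result is returned: Jul 23, 1998 + 6 weeks = Sep 3, 1998.
Isolation begins: Sep 3, 1998 + 2 weeks = Sep 17, 1998.

September 17, 1998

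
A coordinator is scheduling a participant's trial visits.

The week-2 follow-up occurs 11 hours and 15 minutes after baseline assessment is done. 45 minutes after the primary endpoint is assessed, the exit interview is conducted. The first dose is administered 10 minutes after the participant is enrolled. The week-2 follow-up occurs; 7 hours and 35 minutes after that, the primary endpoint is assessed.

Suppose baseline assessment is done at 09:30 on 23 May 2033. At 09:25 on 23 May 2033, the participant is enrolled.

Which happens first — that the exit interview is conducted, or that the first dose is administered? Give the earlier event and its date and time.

Baseline assessment is done: 09:30 May 23, 2033.
The week-2 follow-up occurs: 09:30 May 23, 2033 + 11h15m = 20:45 May 23, 2033.
The primary endpoint is assessed: 20:45 May 23, 2033 + 7h35m = 04:20 May 24, 2033.
The exit interview is conducted: 04:20 May 24, 2033 + 45m = 05:05 May 24, 2033.
The participant is enrolled: 09:25 May 23, 2033.
The first dose is administered: 09:25 May 23, 2033 + 10m = 09:35 May 23, 2033.
Comparing: the exit interview is conducted at 05:05 May 24, 2033 vs the first dose is administered at 09:35 May 23, 2033. Earlier: the first dose is administered.

The first dose is administered — 09:35 on 23 May 2033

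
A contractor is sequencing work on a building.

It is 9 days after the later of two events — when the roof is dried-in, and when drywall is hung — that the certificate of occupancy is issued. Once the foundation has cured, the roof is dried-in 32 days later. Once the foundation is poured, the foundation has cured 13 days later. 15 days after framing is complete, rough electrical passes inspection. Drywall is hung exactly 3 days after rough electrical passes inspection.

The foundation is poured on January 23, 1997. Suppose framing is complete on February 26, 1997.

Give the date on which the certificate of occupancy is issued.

The foundation is poured: Jan 23, 1997.
The foundation has cured: Jan 23, 1997 + 13 days = Feb 5, 1997.
The roof is dried-in: Feb 5, 1997 + 32 days = Mar 9, 1997.
Framing is complete: Feb 26, 1997.
Rough electrical passes inspection: Feb 26, 1997 + 15 days = Mar 13, 1997.
Drywall is hung: Mar 13, 1997 + 3 days = Mar 16, 1997.
Both prerequisites met — the roof is dried-in (Mar 9, 1997), drywall is hung (Mar 16, 1997); the later is Mar 16, 1997.
The certificate of occupancy is issued: Mar 16, 1997 + 9 days = Mar 25, 1997.

March 25, 1997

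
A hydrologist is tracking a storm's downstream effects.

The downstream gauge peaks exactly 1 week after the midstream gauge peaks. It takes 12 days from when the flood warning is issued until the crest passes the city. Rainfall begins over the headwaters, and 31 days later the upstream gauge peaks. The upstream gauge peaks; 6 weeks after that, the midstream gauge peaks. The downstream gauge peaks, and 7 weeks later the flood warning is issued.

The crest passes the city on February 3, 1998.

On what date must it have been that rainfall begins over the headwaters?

September 15, 1997

The crest passes the city: Feb 3, 1998.
The flood warning is issued: Feb 3, 1998 − 12 days = Jan 22, 1998.
The downstream gauge peaks: Jan 22, 1998 − 7 weeks = Dec 4, 1997.
The midstream gauge peaks: Dec 4, 1997 − 1 week = Nov 27, 1997.
The upstream gauge peaks: Nov 27, 1997 − 6 weeks = Oct 16, 1997.
Rainfall begins over the headwaters: Oct 16, 1997 − 31 days = Sep 15, 1997.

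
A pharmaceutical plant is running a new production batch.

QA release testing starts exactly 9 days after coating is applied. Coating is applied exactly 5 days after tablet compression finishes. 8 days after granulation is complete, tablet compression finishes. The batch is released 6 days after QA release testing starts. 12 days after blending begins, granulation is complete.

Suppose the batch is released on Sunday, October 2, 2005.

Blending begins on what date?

Tuesday, August 23, 2005

The batch is released: Oct 2, 2005.
QA release testing starts: Oct 2, 2005 − 6 days = Sep 26, 2005.
Coating is applied: Sep 26, 2005 − 9 days = Sep 17, 2005.
Tablet compression finishes: Sep 17, 2005 − 5 days = Sep 12, 2005.
Granulation is complete: Sep 12, 2005 − 8 days = Sep 4, 2005.
Blending begins: Sep 4, 2005 − 12 days = Aug 23, 2005.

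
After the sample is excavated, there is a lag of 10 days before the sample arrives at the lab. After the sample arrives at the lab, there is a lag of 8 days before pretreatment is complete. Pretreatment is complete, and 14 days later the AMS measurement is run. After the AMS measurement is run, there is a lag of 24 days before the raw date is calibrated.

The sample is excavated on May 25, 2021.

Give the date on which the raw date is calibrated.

The sample is excavated: May 25, 2021.
The sample arrives at the lab: May 25, 2021 + 10 days = Jun 4, 2021.
Pretreatment is complete: Jun 4, 2021 + 8 days = Jun 12, 2021.
The AMS measurement is run: Jun 12, 2021 + 14 days = Jun 26, 2021.
The raw date is calibrated: Jun 26, 2021 + 24 days = Jul 20, 2021.

Jul 20, 2021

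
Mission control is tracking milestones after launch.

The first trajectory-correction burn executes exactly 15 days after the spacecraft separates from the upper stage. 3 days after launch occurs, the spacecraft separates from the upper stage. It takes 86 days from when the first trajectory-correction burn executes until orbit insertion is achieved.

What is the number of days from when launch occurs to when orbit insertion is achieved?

104 days

Causal path: launch occurs → the spacecraft separates from the upper stage → the first trajectory-correction burn executes → orbit insertion is achieved.
Total delay along the path: 3 + 15 + 86 = 104 days.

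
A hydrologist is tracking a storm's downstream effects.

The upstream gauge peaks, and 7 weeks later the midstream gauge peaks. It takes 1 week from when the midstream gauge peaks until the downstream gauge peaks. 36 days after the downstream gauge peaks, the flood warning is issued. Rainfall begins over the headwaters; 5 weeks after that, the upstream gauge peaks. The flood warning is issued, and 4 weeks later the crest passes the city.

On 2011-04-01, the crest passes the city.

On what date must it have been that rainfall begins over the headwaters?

2010-10-28

The crest passes the city: Apr 1, 2011.
The flood warning is issued: Apr 1, 2011 − 4 weeks = Mar 4, 2011.
The downstream gauge peaks: Mar 4, 2011 − 36 days = Jan 27, 2011.
The midstream gauge peaks: Jan 27, 2011 − 1 week = Jan 20, 2011.
The upstream gauge peaks: Jan 20, 2011 − 7 weeks = Dec 2, 2010.
Rainfall begins over the headwaters: Dec 2, 2010 − 5 weeks = Oct 28, 2010.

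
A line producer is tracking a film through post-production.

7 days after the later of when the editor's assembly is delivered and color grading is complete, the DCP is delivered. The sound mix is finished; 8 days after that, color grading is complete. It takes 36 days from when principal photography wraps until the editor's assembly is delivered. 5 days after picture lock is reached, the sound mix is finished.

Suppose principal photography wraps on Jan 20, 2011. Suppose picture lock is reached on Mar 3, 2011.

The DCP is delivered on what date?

Principal photography wraps: Jan 20, 2011.
The editor's assembly is delivered: Jan 20, 2011 + 36 days = Feb 25, 2011.
Picture lock is reached: Mar 3, 2011.
The sound mix is finished: Mar 3, 2011 + 5 days = Mar 8, 2011.
Color grading is complete: Mar 8, 2011 + 8 days = Mar 16, 2011.
Both prerequisites met — the editor's assembly is delivered (Feb 25, 2011), color grading is complete (Mar 16, 2011); the later is Mar 16, 2011.
The DCP is delivered: Mar 16, 2011 + 7 days = Mar 23, 2011.

Mar 23, 2011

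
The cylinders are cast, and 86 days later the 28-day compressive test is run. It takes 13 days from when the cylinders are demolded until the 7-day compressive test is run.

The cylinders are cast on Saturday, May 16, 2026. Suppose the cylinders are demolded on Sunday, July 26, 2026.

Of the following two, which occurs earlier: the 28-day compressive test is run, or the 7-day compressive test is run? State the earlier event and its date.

The 7-day compressive test is run — Saturday, August 8, 2026

The cylinders are cast: May 16, 2026.
The 28-day compressive test is run: May 16, 2026 + 86 days = Aug 10, 2026.
The cylinders are demolded: Jul 26, 2026.
The 7-day compressive test is run: Jul 26, 2026 + 13 days = Aug 8, 2026.
Comparing: the 28-day compressive test is run on Aug 10, 2026 vs the 7-day compressive test is run on Aug 8, 2026. Earlier: the 7-day compressive test is run.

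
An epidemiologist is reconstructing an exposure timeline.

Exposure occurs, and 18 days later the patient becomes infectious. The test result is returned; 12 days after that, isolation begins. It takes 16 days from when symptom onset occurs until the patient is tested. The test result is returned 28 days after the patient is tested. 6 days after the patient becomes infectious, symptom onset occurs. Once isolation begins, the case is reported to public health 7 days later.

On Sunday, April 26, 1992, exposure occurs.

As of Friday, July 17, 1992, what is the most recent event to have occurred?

Exposure occurs: Apr 26, 1992.
The patient becomes infectious: Apr 26, 1992 + 18 days = May 14, 1992.
Symptom onset occurs: May 14, 1992 + 6 days = May 20, 1992.
The patient is tested: May 20, 1992 + 16 days = Jun 5, 1992.
The test result is returned: Jun 5, 1992 + 28 days = Jul 3, 1992.
Isolation begins: Jul 3, 1992 + 12 days = Jul 15, 1992.
The case is reported to public health: Jul 15, 1992 + 7 days = Jul 22, 1992.
Jul 17, 1992 falls between when isolation begins (Jul 15, 1992) and when the case is reported to public health (Jul 22, 1992).

Isolation begins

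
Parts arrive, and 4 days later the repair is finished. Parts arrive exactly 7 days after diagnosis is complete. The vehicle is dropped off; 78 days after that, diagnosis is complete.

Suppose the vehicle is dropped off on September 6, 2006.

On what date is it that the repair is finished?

December 4, 2006

The vehicle is dropped off: Sep 6, 2006.
Diagnosis is complete: Sep 6, 2006 + 78 days = Nov 23, 2006.
Parts arrive: Nov 23, 2006 + 7 days = Nov 30, 2006.
The repair is finished: Nov 30, 2006 + 4 days = Dec 4, 2006.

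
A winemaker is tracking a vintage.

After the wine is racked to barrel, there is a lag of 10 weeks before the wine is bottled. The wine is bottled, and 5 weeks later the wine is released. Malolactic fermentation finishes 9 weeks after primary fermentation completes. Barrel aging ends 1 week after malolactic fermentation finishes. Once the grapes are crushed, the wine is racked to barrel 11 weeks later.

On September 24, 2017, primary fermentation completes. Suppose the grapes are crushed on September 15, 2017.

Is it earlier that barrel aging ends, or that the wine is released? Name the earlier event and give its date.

Primary fermentation completes: Sep 24, 2017.
Malolactic fermentation finishes: Sep 24, 2017 + 9 weeks = Nov 26, 2017.
Barrel aging ends: Nov 26, 2017 + 1 week = Dec 3, 2017.
The grapes are crushed: Sep 15, 2017.
The wine is racked to barrel: Sep 15, 2017 + 11 weeks = Dec 1, 2017.
The wine is bottled: Dec 1, 2017 + 10 weeks = Feb 9, 2018.
The wine is released: Feb 9, 2018 + 5 weeks = Mar 16, 2018.
Comparing: barrel aging ends on Dec 3, 2017 vs the wine is released on Mar 16, 2018. Earlier: barrel aging ends.

Barrel aging ends — December 3, 2017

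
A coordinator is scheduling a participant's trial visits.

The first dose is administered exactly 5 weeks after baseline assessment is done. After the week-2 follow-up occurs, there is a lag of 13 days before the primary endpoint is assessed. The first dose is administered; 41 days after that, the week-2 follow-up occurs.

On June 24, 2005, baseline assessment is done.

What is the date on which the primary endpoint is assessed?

Baseline assessment is done: Jun 24, 2005.
The first dose is administered: Jun 24, 2005 + 5 weeks = Jul 29, 2005.
The week-2 follow-up occurs: Jul 29, 2005 + 41 days = Sep 8, 2005.
The primary endpoint is assessed: Sep 8, 2005 + 13 days = Sep 21, 2005.

September 21, 2005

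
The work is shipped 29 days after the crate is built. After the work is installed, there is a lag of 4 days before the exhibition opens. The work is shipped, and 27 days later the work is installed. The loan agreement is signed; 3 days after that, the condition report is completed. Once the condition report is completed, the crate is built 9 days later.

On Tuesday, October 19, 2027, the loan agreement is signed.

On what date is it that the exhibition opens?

Thursday, December 30, 2027

The loan agreement is signed: Oct 19, 2027.
The condition report is completed: Oct 19, 2027 + 3 days = Oct 22, 2027.
The crate is built: Oct 22, 2027 + 9 days = Oct 31, 2027.
The work is shipped: Oct 31, 2027 + 29 days = Nov 29, 2027.
The work is installed: Nov 29, 2027 + 27 days = Dec 26, 2027.
The exhibition opens: Dec 26, 2027 + 4 days = Dec 30, 2027.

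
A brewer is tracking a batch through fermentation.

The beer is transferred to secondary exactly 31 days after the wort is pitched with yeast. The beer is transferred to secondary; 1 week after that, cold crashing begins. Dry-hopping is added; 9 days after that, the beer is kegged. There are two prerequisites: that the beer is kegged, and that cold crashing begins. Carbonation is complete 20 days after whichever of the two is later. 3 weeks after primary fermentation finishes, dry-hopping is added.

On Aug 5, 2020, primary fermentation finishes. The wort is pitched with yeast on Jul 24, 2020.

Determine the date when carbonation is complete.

Sep 24, 2020

Primary fermentation finishes: Aug 5, 2020.
Dry-hopping is added: Aug 5, 2020 + 3 weeks = Aug 26, 2020.
The beer is kegged: Aug 26, 2020 + 9 days = Sep 4, 2020.
The wort is pitched with yeast: Jul 24, 2020.
The beer is transferred to secondary: Jul 24, 2020 + 31 days = Aug 24, 2020.
Cold crashing begins: Aug 24, 2020 + 1 week = Aug 31, 2020.
Both prerequisites met — the beer is kegged (Sep 4, 2020), cold crashing begins (Aug 31, 2020); the later is Sep 4, 2020.
Carbonation is complete: Sep 4, 2020 + 20 days = Sep 24, 2020.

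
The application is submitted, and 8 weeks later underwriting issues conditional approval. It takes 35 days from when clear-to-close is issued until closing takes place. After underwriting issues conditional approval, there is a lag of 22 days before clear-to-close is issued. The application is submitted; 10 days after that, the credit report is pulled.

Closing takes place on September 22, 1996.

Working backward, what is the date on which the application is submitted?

Closing takes place: Sep 22, 1996.
Clear-to-close is issued: Sep 22, 1996 − 35 days = Aug 18, 1996.
Underwriting issues conditional approval: Aug 18, 1996 − 22 days = Jul 27, 1996.
The application is submitted: Jul 27, 1996 − 8 weeks = Jun 1, 1996.

June 1, 1996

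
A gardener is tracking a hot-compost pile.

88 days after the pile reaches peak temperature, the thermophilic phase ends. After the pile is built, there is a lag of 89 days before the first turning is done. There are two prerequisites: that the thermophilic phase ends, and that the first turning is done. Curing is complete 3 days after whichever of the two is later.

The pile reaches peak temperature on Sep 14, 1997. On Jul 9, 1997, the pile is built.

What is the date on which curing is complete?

The pile reaches peak temperature: Sep 14, 1997.
The thermophilic phase ends: Sep 14, 1997 + 88 days = Dec 11, 1997.
The pile is built: Jul 9, 1997.
The first turning is done: Jul 9, 1997 + 89 days = Oct 6, 1997.
Both prerequisites met — the thermophilic phase ends (Dec 11, 1997), the first turning is done (Oct 6, 1997); the later is Dec 11, 1997.
Curing is complete: Dec 11, 1997 + 3 days = Dec 14, 1997.

Dec 14, 1997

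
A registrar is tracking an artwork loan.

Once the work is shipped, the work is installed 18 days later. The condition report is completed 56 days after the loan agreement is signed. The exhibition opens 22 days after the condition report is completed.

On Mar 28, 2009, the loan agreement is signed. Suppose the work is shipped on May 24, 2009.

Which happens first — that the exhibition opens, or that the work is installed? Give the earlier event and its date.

The loan agreement is signed: Mar 28, 2009.
The condition report is completed: Mar 28, 2009 + 56 days = May 23, 2009.
The exhibition opens: May 23, 2009 + 22 days = Jun 14, 2009.
The work is shipped: May 24, 2009.
The work is installed: May 24, 2009 + 18 days = Jun 11, 2009.
Comparing: the exhibition opens on Jun 14, 2009 vs the work is installed on Jun 11, 2009. Earlier: the work is installed.

The work is installed — Jun 11, 2009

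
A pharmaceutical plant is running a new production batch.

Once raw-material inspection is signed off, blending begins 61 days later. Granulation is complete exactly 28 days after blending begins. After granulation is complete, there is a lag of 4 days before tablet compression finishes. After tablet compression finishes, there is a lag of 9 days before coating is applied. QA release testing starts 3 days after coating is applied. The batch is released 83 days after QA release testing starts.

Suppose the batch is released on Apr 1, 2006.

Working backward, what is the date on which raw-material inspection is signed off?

Sep 25, 2005

The batch is released: Apr 1, 2006.
QA release testing starts: Apr 1, 2006 − 83 days = Jan 8, 2006.
Coating is applied: Jan 8, 2006 − 3 days = Jan 5, 2006.
Tablet compression finishes: Jan 5, 2006 − 9 days = Dec 27, 2005.
Granulation is complete: Dec 27, 2005 − 4 days = Dec 23, 2005.
Blending begins: Dec 23, 2005 − 28 days = Nov 25, 2005.
Raw-material inspection is signed off: Nov 25, 2005 − 61 days = Sep 25, 2005.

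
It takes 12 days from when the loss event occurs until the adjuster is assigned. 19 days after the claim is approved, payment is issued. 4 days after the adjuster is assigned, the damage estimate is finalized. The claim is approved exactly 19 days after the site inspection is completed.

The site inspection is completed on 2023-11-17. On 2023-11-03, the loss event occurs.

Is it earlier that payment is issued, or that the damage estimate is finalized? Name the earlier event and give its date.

The damage estimate is finalized — 2023-11-19

The site inspection is completed: Nov 17, 2023.
The claim is approved: Nov 17, 2023 + 19 days = Dec 6, 2023.
Payment is issued: Dec 6, 2023 + 19 days = Dec 25, 2023.
The loss event occurs: Nov 3, 2023.
The adjuster is assigned: Nov 3, 2023 + 12 days = Nov 15, 2023.
The damage estimate is finalized: Nov 15, 2023 + 4 days = Nov 19, 2023.
Comparing: payment is issued on Dec 25, 2023 vs the damage estimate is finalized on Nov 19, 2023. Earlier: the damage estimate is finalized.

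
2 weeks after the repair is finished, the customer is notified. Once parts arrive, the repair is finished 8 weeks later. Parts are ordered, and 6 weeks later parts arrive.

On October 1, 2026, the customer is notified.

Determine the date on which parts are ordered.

The customer is notified: Oct 1, 2026.
The repair is finished: Oct 1, 2026 − 2 weeks = Sep 17, 2026.
Parts arrive: Sep 17, 2026 − 8 weeks = Jul 23, 2026.
Parts are ordered: Jul 23, 2026 − 6 weeks = Jun 11, 2026.

June 11, 2026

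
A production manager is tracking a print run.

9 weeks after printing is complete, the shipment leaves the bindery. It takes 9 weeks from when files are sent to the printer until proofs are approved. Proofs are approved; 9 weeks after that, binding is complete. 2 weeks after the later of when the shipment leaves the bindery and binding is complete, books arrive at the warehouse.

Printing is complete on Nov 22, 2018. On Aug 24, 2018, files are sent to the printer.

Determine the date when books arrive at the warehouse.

Printing is complete: Nov 22, 2018.
The shipment leaves the bindery: Nov 22, 2018 + 9 weeks = Jan 24, 2019.
Files are sent to the printer: Aug 24, 2018.
Proofs are approved: Aug 24, 2018 + 9 weeks = Oct 26, 2018.
Binding is complete: Oct 26, 2018 + 9 weeks = Dec 28, 2018.
Both prerequisites met — the shipment leaves the bindery (Jan 24, 2019), binding is complete (Dec 28, 2018); the later is Jan 24, 2019.
Books arrive at the warehouse: Jan 24, 2019 + 2 weeks = Feb 7, 2019.

Feb 7, 2019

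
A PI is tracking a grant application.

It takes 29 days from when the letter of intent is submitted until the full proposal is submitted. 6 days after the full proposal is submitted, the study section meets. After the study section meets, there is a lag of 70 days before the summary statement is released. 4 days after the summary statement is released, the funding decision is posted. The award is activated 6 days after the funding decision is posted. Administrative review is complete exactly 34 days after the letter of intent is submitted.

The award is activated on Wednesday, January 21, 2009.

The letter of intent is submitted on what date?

The award is activated: Jan 21, 2009.
The funding decision is posted: Jan 21, 2009 − 6 days = Jan 15, 2009.
The summary statement is released: Jan 15, 2009 − 4 days = Jan 11, 2009.
The study section meets: Jan 11, 2009 − 70 days = Nov 2, 2008.
The full proposal is submitted: Nov 2, 2008 − 6 days = Oct 27, 2008.
The letter of intent is submitted: Oct 27, 2008 − 29 days = Sep 28, 2008.

Sunday, September 28, 2008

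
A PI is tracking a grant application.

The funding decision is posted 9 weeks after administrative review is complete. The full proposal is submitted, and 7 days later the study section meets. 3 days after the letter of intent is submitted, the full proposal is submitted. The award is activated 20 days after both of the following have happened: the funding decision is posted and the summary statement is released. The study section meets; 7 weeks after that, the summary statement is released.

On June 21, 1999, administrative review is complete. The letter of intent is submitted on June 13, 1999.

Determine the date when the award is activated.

September 12, 1999

Administrative review is complete: Jun 21, 1999.
The funding decision is posted: Jun 21, 1999 + 9 weeks = Aug 23, 1999.
The letter of intent is submitted: Jun 13, 1999.
The full proposal is submitted: Jun 13, 1999 + 3 days = Jun 16, 1999.
The study section meets: Jun 16, 1999 + 7 days = Jun 23, 1999.
The summary statement is released: Jun 23, 1999 + 7 weeks = Aug 11, 1999.
Both prerequisites met — the funding decision is posted (Aug 23, 1999), the summary statement is released (Aug 11, 1999); the later is Aug 23, 1999.
The award is activated: Aug 23, 1999 + 20 days = Sep 12, 1999.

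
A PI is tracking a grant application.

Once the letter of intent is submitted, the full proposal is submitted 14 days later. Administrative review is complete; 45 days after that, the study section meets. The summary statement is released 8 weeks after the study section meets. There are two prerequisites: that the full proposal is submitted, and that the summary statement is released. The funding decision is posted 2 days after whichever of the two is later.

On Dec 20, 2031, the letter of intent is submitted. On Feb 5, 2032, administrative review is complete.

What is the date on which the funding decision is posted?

May 18, 2032

The letter of intent is submitted: Dec 20, 2031.
The full proposal is submitted: Dec 20, 2031 + 14 days = Jan 3, 2032.
Administrative review is complete: Feb 5, 2032.
The study section meets: Feb 5, 2032 + 45 days = Mar 21, 2032.
The summary statement is released: Mar 21, 2032 + 8 weeks = May 16, 2032.
Both prerequisites met — the full proposal is submitted (Jan 3, 2032), the summary statement is released (May 16, 2032); the later is May 16, 2032.
The funding decision is posted: May 16, 2032 + 2 days = May 18, 2032.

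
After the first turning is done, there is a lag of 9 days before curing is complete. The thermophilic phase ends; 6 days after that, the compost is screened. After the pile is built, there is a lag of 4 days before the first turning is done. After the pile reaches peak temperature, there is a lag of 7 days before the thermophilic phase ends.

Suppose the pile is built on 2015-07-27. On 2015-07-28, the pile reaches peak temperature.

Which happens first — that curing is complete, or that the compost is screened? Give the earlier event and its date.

Curing is complete — 2015-08-09

The pile is built: Jul 27, 2015.
The first turning is done: Jul 27, 2015 + 4 days = Jul 31, 2015.
Curing is complete: Jul 31, 2015 + 9 days = Aug 9, 2015.
The pile reaches peak temperature: Jul 28, 2015.
The thermophilic phase ends: Jul 28, 2015 + 7 days = Aug 4, 2015.
The compost is screened: Aug 4, 2015 + 6 days = Aug 10, 2015.
Comparing: curing is complete on Aug 9, 2015 vs the compost is screened on Aug 10, 2015. Earlier: curing is complete.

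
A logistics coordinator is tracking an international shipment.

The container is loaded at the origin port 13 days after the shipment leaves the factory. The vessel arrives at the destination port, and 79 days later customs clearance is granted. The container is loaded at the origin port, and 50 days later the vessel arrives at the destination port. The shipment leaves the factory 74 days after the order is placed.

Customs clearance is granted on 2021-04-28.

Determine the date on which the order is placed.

Customs clearance is granted: Apr 28, 2021.
The vessel arrives at the destination port: Apr 28, 2021 − 79 days = Feb 8, 2021.
The container is loaded at the origin port: Feb 8, 2021 − 50 days = Dec 20, 2020.
The shipment leaves the factory: Dec 20, 2020 − 13 days = Dec 7, 2020.
The order is placed: Dec 7, 2020 − 74 days = Sep 24, 2020.

2020-09-24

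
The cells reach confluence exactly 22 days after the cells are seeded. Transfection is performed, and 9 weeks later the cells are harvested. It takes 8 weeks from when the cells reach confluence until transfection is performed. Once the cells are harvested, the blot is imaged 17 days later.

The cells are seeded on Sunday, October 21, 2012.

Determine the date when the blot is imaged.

The cells are seeded: Oct 21, 2012.
The cells reach confluence: Oct 21, 2012 + 22 days = Nov 12, 2012.
Transfection is performed: Nov 12, 2012 + 8 weeks = Jan 7, 2013.
The cells are harvested: Jan 7, 2013 + 9 weeks = Mar 11, 2013.
The blot is imaged: Mar 11, 2013 + 17 days = Mar 28, 2013.

Thursday, March 28, 2013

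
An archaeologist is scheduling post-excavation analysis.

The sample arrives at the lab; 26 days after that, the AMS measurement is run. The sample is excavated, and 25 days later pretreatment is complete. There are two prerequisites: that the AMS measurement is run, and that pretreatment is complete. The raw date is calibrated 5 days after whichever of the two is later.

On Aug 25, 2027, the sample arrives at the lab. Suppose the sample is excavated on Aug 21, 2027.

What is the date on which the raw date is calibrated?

Sep 25, 2027

The sample arrives at the lab: Aug 25, 2027.
The AMS measurement is run: Aug 25, 2027 + 26 days = Sep 20, 2027.
The sample is excavated: Aug 21, 2027.
Pretreatment is complete: Aug 21, 2027 + 25 days = Sep 15, 2027.
Both prerequisites met — the AMS measurement is run (Sep 20, 2027), pretreatment is complete (Sep 15, 2027); the later is Sep 20, 2027.
The raw date is calibrated: Sep 20, 2027 + 5 days = Sep 25, 2027.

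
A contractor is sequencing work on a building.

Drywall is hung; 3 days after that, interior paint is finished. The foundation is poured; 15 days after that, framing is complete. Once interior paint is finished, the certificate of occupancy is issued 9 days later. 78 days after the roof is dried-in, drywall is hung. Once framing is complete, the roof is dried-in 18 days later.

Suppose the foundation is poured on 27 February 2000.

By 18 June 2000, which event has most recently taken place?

Drywall is hung

The foundation is poured: Feb 27, 2000.
Framing is complete: Feb 27, 2000 + 15 days = Mar 13, 2000.
The roof is dried-in: Mar 13, 2000 + 18 days = Mar 31, 2000.
Drywall is hung: Mar 31, 2000 + 78 days = Jun 17, 2000.
Interior paint is finished: Jun 17, 2000 + 3 days = Jun 20, 2000.
The certificate of occupancy is issued: Jun 20, 2000 + 9 days = Jun 29, 2000.
Jun 18, 2000 falls between when drywall is hung (Jun 17, 2000) and when interior paint is finished (Jun 20, 2000).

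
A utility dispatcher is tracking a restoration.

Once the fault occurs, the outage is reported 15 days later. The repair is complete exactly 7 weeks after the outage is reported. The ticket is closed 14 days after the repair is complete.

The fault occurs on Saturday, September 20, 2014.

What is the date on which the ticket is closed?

Sunday, December 7, 2014

The fault occurs: Sep 20, 2014.
The outage is reported: Sep 20, 2014 + 15 days = Oct 5, 2014.
The repair is complete: Oct 5, 2014 + 7 weeks = Nov 23, 2014.
The ticket is closed: Nov 23, 2014 + 14 days = Dec 7, 2014.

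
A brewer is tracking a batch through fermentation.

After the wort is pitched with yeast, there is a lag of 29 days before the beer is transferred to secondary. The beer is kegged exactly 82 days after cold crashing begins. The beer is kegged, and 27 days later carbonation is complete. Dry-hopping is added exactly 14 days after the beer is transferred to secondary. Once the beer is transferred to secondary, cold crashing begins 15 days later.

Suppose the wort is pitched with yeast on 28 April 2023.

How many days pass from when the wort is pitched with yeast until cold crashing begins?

Causal path: the wort is pitched with yeast → the beer is transferred to secondary → cold crashing begins.
Total delay along the path: 29 + 15 = 44 days.

44 days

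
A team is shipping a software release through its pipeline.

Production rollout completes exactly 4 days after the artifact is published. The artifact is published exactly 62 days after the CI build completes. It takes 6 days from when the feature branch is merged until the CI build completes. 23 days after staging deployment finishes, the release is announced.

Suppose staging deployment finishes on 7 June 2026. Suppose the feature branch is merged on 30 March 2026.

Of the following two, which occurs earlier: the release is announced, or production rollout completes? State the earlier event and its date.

Staging deployment finishes: Jun 7, 2026.
The release is announced: Jun 7, 2026 + 23 days = Jun 30, 2026.
The feature branch is merged: Mar 30, 2026.
The CI build completes: Mar 30, 2026 + 6 days = Apr 5, 2026.
The artifact is published: Apr 5, 2026 + 62 days = Jun 6, 2026.
Production rollout completes: Jun 6, 2026 + 4 days = Jun 10, 2026.
Comparing: the release is announced on Jun 30, 2026 vs production rollout completes on Jun 10, 2026. Earlier: production rollout completes.

Production rollout completes — 10 June 2026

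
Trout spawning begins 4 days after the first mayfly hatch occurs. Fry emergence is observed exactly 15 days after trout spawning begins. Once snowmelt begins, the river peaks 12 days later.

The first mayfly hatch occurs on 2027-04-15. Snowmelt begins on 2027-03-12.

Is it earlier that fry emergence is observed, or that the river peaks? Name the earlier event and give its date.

The river peaks — 2027-03-24

The first mayfly hatch occurs: Apr 15, 2027.
Trout spawning begins: Apr 15, 2027 + 4 days = Apr 19, 2027.
Fry emergence is observed: Apr 19, 2027 + 15 days = May 4, 2027.
Snowmelt begins: Mar 12, 2027.
The river peaks: Mar 12, 2027 + 12 days = Mar 24, 2027.
Comparing: fry emergence is observed on May 4, 2027 vs the river peaks on Mar 24, 2027. Earlier: the river peaks.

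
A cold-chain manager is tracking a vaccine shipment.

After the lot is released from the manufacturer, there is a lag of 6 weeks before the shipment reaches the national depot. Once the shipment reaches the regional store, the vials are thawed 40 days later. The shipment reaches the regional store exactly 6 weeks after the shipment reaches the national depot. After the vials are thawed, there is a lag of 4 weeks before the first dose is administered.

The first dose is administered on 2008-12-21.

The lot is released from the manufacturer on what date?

The first dose is administered: Dec 21, 2008.
The vials are thawed: Dec 21, 2008 − 4 weeks = Nov 23, 2008.
The shipment reaches the regional store: Nov 23, 2008 − 40 days = Oct 14, 2008.
The shipment reaches the national depot: Oct 14, 2008 − 6 weeks = Sep 2, 2008.
The lot is released from the manufacturer: Sep 2, 2008 − 6 weeks = Jul 22, 2008.

2008-07-22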